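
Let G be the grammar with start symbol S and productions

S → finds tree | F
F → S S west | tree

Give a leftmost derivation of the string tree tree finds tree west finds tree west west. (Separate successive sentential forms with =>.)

S => F   [S → F]
F => S S west   [F → S S west]
S S west => F S west   [S → F]
F S west => tree S west   [F → tree]
tree S west => tree F west   [S → F]
tree F west => tree S S west west   [F → S S west]
tree S S west west => tree F S west west   [S → F]
tree F S west west => tree S S west S west west   [F → S S west]
tree S S west S west west => tree F S west S west west   [S → F]
tree F S west S west west => tree tree S west S west west   [F → tree]
tree tree S west S west west => tree tree finds tree west S west west   [S → finds tree]
tree tree finds tree west S west west => tree tree finds tree west finds tree west west   [S → finds tree]

S => F => S S west => F S west => tree S west => tree F west => tree S S west west => tree F S west west => tree S S west S west west => tree F S west S west west => tree tree S west S west west => tree tree finds tree west S west west => tree tree finds tree west finds tree west west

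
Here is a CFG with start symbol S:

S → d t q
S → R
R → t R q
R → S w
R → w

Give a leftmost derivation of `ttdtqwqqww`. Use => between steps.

S => R => Sw => Rw => Sww => Rww => tRqww => ttRqqww => ttSwqqww => ttdtqwqqww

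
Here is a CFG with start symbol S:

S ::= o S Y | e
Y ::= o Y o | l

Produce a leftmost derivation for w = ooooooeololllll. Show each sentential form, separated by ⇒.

S ⇒ oSY ⇒ ooSYY ⇒ oooSYYY ⇒ ooooSYYYY ⇒ oooooSYYYYY ⇒ ooooooSYYYYYY ⇒ ooooooeYYYYYY ⇒ ooooooeoYoYYYYY ⇒ ooooooeoloYYYYY ⇒ ooooooeololYYYY ⇒ ooooooeolollYYY ⇒ ooooooeololllYY ⇒ ooooooeolollllY ⇒ ooooooeololllll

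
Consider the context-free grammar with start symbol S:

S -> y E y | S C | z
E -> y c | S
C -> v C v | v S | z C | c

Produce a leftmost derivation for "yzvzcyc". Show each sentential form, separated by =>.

S => SC => yEyC => ySyC => ySCyC => yzCyC => yzvSyC => yzvSCyC => yzvzCyC => yzvzcyC => yzvzcyc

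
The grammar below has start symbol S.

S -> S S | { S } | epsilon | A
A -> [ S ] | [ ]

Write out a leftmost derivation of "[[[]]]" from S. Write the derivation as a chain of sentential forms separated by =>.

S => A => [S] => [SS] => [AS] => [[S]S] => [[SS]S] => [[AS]S] => [[[]S]S] => [[[]]S] => [[[]]]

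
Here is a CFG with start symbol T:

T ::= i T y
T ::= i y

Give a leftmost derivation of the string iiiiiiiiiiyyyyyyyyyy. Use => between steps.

T => iTy => iiTyy => iiiTyyy => iiiiTyyyy => iiiiiTyyyyy => iiiiiiTyyyyyy => iiiiiiiTyyyyyyy => iiiiiiiiTyyyyyyyy => iiiiiiiiiTyyyyyyyyy => iiiiiiiiiiyyyyyyyyyy

T => iTy   [T ::= i T y]
iTy => iiTyy   [T ::= i T y]
iiTyy => iiiTyyy   [T ::= i T y]
iiiTyyy => iiiiTyyyy   [T ::= i T y]
iiiiTyyyy => iiiiiTyyyyy   [T ::= i T y]
iiiiiTyyyyy => iiiiiiTyyyyyy   [T ::= i T y]
iiiiiiTyyyyyy => iiiiiiiTyyyyyyy   [T ::= i T y]
iiiiiiiTyyyyyyy => iiiiiiiiTyyyyyyyy   [T ::= i T y]
iiiiiiiiTyyyyyyyy => iiiiiiiiiTyyyyyyyyy   [T ::= i T y]
iiiiiiiiiTyyyyyyyyy => iiiiiiiiiiyyyyyyyyyy   [T ::= i y]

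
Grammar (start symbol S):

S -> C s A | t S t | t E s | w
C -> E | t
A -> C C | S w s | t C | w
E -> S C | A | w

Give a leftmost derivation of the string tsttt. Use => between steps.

S => CsA   [S -> C s A]
CsA => tsA   [C -> t]
tsA => tstC   [A -> t C]
tstC => tstE   [C -> E]
tstE => tstA   [E -> A]
tstA => tsttC   [A -> t C]
tsttC => tsttt   [C -> t]

S => CsA => tsA => tstC => tstE => tstA => tsttC => tsttt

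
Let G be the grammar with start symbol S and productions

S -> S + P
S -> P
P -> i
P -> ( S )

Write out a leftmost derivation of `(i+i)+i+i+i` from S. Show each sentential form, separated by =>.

S => S+P   [S -> S + P]
S+P => S+P+P   [S -> S + P]
S+P+P => S+P+P+P   [S -> S + P]
S+P+P+P => P+P+P+P   [S -> P]
P+P+P+P => (S)+P+P+P   [P -> ( S )]
(S)+P+P+P => (S+P)+P+P+P   [S -> S + P]
(S+P)+P+P+P => (P+P)+P+P+P   [S -> P]
(P+P)+P+P+P => (i+P)+P+P+P   [P -> i]
(i+P)+P+P+P => (i+i)+P+P+P   [P -> i]
(i+i)+P+P+P => (i+i)+i+P+P   [P -> i]
(i+i)+i+P+P => (i+i)+i+i+P   [P -> i]
(i+i)+i+i+P => (i+i)+i+i+i   [P -> i]

S => S+P => S+P+P => S+P+P+P => P+P+P+P => (S)+P+P+P => (S+P)+P+P+P => (P+P)+P+P+P => (i+P)+P+P+P => (i+i)+P+P+P => (i+i)+i+P+P => (i+i)+i+i+P => (i+i)+i+i+i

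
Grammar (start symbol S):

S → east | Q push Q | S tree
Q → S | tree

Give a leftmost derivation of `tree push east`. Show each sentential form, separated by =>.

S => Q push Q => tree push Q => tree push S => tree push east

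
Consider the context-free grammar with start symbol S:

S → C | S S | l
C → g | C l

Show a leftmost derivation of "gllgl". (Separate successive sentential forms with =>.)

S => SS   [S → S S]
SS => CS   [S → C]
CS => ClS   [C → C l]
ClS => glS   [C → g]
glS => glSS   [S → S S]
glSS => gllS   [S → l]
gllS => gllC   [S → C]
gllC => gllCl   [C → C l]
gllCl => gllgl   [C → g]

S=>SS=>CS=>ClS=>glS=>glSS=>gllS=>gllC=>gllCl=>gllgl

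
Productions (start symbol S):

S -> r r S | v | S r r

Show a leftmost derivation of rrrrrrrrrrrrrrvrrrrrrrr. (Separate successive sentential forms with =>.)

S => rrS => rrrrS => rrrrSrr => rrrrrrSrr => rrrrrrrrSrr => rrrrrrrrSrrrr => rrrrrrrrrrSrrrr => rrrrrrrrrrrrSrrrr => rrrrrrrrrrrrSrrrrrr => rrrrrrrrrrrrrrSrrrrrr => rrrrrrrrrrrrrrSrrrrrrrr => rrrrrrrrrrrrrrvrrrrrrrr

S => rrS   [S -> r r S]
rrS => rrrrS   [S -> r r S]
rrrrS => rrrrSrr   [S -> S r r]
rrrrSrr => rrrrrrSrr   [S -> r r S]
rrrrrrSrr => rrrrrrrrSrr   [S -> r r S]
rrrrrrrrSrr => rrrrrrrrSrrrr   [S -> S r r]
rrrrrrrrSrrrr => rrrrrrrrrrSrrrr   [S -> r r S]
rrrrrrrrrrSrrrr => rrrrrrrrrrrrSrrrr   [S -> r r S]
rrrrrrrrrrrrSrrrr => rrrrrrrrrrrrSrrrrrr   [S -> S r r]
rrrrrrrrrrrrSrrrrrr => rrrrrrrrrrrrrrSrrrrrr   [S -> r r S]
rrrrrrrrrrrrrrSrrrrrr => rrrrrrrrrrrrrrSrrrrrrrr   [S -> S r r]
rrrrrrrrrrrrrrSrrrrrrrr => rrrrrrrrrrrrrrvrrrrrrrr   [S -> v]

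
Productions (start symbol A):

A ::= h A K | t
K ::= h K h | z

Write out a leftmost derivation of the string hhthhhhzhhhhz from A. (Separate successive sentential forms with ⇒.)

A ⇒ hAK ⇒ hhAKK ⇒ hhtKK ⇒ hhthKhK ⇒ hhthhKhhK ⇒ hhthhhKhhhK ⇒ hhthhhhKhhhhK ⇒ hhthhhhzhhhhK ⇒ hhthhhhzhhhhz

A ⇒ hAK   [A ::= h A K]
hAK ⇒ hhAKK   [A ::= h A K]
hhAKK ⇒ hhtKK   [A ::= t]
hhtKK ⇒ hhthKhK   [K ::= h K h]
hhthKhK ⇒ hhthhKhhK   [K ::= h K h]
hhthhKhhK ⇒ hhthhhKhhhK   [K ::= h K h]
hhthhhKhhhK ⇒ hhthhhhKhhhhK   [K ::= h K h]
hhthhhhKhhhhK ⇒ hhthhhhzhhhhK   [K ::= z]
hhthhhhzhhhhK ⇒ hhthhhhzhhhhz   [K ::= z]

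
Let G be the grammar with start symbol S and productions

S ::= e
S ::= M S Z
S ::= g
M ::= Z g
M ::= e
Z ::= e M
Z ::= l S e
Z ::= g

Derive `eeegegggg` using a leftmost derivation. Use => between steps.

S => MSZ => eSZ => eMSZZ => eZgSZZ => eeMgSZZ => eeegSZZ => eeegMSZZZ => eeegeSZZZ => eeegegZZZ => eeegeggZZ => eeegegggZ => eeegegggg

S => MSZ   [S ::= M S Z]
MSZ => eSZ   [M ::= e]
eSZ => eMSZZ   [S ::= M S Z]
eMSZZ => eZgSZZ   [M ::= Z g]
eZgSZZ => eeMgSZZ   [Z ::= e M]
eeMgSZZ => eeegSZZ   [M ::= e]
eeegSZZ => eeegMSZZZ   [S ::= M S Z]
eeegMSZZZ => eeegeSZZZ   [M ::= e]
eeegeSZZZ => eeegegZZZ   [S ::= g]
eeegegZZZ => eeegeggZZ   [Z ::= g]
eeegeggZZ => eeegegggZ   [Z ::= g]
eeegegggZ => eeegegggg   [Z ::= g]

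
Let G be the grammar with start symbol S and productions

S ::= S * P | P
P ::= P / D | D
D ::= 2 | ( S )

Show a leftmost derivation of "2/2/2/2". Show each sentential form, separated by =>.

S => P   [S ::= P]
P => P/D   [P ::= P / D]
P/D => P/D/D   [P ::= P / D]
P/D/D => P/D/D/D   [P ::= P / D]
P/D/D/D => D/D/D/D   [P ::= D]
D/D/D/D => 2/D/D/D   [D ::= 2]
2/D/D/D => 2/2/D/D   [D ::= 2]
2/2/D/D => 2/2/2/D   [D ::= 2]
2/2/2/D => 2/2/2/2   [D ::= 2]

S=>P=>P/D=>P/D/D=>P/D/D/D=>D/D/D/D=>2/D/D/D=>2/2/D/D=>2/2/2/D=>2/2/2/2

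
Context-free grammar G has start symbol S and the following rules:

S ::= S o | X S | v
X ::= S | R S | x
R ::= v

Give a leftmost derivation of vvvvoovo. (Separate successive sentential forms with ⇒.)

S ⇒ So   [S ::= S o]
So ⇒ XSo   [S ::= X S]
XSo ⇒ RSSo   [X ::= R S]
RSSo ⇒ vSSo   [R ::= v]
vSSo ⇒ vSoSo   [S ::= S o]
vSoSo ⇒ vSooSo   [S ::= S o]
vSooSo ⇒ vXSooSo   [S ::= X S]
vXSooSo ⇒ vRSSooSo   [X ::= R S]
vRSSooSo ⇒ vvSSooSo   [R ::= v]
vvSSooSo ⇒ vvvSooSo   [S ::= v]
vvvSooSo ⇒ vvvvooSo   [S ::= v]
vvvvooSo ⇒ vvvvoovo   [S ::= v]

S⇒So⇒XSo⇒RSSo⇒vSSo⇒vSoSo⇒vSooSo⇒vXSooSo⇒vRSSooSo⇒vvSSooSo⇒vvvSooSo⇒vvvvooSo⇒vvvvoovo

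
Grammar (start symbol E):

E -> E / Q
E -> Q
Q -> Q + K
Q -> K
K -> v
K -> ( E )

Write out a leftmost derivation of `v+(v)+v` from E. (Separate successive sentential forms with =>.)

E => Q   [E -> Q]
Q => Q+K   [Q -> Q + K]
Q+K => Q+K+K   [Q -> Q + K]
Q+K+K => K+K+K   [Q -> K]
K+K+K => v+K+K   [K -> v]
v+K+K => v+(E)+K   [K -> ( E )]
v+(E)+K => v+(Q)+K   [E -> Q]
v+(Q)+K => v+(K)+K   [Q -> K]
v+(K)+K => v+(v)+K   [K -> v]
v+(v)+K => v+(v)+v   [K -> v]

E=>Q=>Q+K=>Q+K+K=>K+K+K=>v+K+K=>v+(E)+K=>v+(Q)+K=>v+(K)+K=>v+(v)+K=>v+(v)+v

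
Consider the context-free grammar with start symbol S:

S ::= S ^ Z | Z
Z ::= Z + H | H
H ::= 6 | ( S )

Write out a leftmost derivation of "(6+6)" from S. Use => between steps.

S=>Z=>H=>(S)=>(Z)=>(Z+H)=>(H+H)=>(6+H)=>(6+6)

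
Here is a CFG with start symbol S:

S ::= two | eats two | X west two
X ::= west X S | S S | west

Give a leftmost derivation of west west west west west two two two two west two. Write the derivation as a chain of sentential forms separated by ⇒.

S ⇒ X west two   [S ::= X west two]
X west two ⇒ west X S west two   [X ::= west X S]
west X S west two ⇒ west west X S S west two   [X ::= west X S]
west west X S S west two ⇒ west west west X S S S west two   [X ::= west X S]
west west west X S S S west two ⇒ west west west west X S S S S west two   [X ::= west X S]
west west west west X S S S S west two ⇒ west west west west west S S S S west two   [X ::= west]
west west west west west S S S S west two ⇒ west west west west west two S S S west two   [S ::= two]
west west west west west two S S S west two ⇒ west west west west west two two S S west two   [S ::= two]
west west west west west two two S S west two ⇒ west west west west west two two two S west two   [S ::= two]
west west west west west two two two S west two ⇒ west west west west west two two two two west two   [S ::= two]

S ⇒ X west two ⇒ west X S west two ⇒ west west X S S west two ⇒ west west west X S S S west two ⇒ west west west west X S S S S west two ⇒ west west west west west S S S S west two ⇒ west west west west west two S S S west two ⇒ west west west west west two two S S west two ⇒ west west west west west two two two S west two ⇒ west west west west west two two two two west two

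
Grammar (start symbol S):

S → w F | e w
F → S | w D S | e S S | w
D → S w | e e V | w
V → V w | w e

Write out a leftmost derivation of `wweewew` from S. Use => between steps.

S => wF   [S → w F]
wF => wS   [F → S]
wS => wwF   [S → w F]
wwF => wweSS   [F → e S S]
wweSS => wweewS   [S → e w]
wweewS => wweewew   [S → e w]

S => wF => wS => wwF => wweSS => wweewS => wweewew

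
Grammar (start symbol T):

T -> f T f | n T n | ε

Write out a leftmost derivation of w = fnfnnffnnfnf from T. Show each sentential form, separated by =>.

T=>fTf=>fnTnf=>fnfTfnf=>fnfnTnfnf=>fnfnnTnnfnf=>fnfnnfTfnnfnf=>fnfnnffnnfnf

T => fTf   [T -> f T f]
fTf => fnTnf   [T -> n T n]
fnTnf => fnfTfnf   [T -> f T f]
fnfTfnf => fnfnTnfnf   [T -> n T n]
fnfnTnfnf => fnfnnTnnfnf   [T -> n T n]
fnfnnTnnfnf => fnfnnfTfnnfnf   [T -> f T f]
fnfnnfTfnnfnf => fnfnnffnnfnf   [T -> ε]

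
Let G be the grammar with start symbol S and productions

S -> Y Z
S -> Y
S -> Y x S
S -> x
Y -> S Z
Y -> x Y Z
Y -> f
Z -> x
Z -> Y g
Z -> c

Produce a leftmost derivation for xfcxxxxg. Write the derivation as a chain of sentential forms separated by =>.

S => YZ => xYZZ => xSZZZ => xYZZZZ => xfZZZZ => xfcZZZ => xfcxZZ => xfcxxZ => xfcxxYg => xfcxxSZg => xfcxxxZg => xfcxxxxg

S => YZ   [S -> Y Z]
YZ => xYZZ   [Y -> x Y Z]
xYZZ => xSZZZ   [Y -> S Z]
xSZZZ => xYZZZZ   [S -> Y Z]
xYZZZZ => xfZZZZ   [Y -> f]
xfZZZZ => xfcZZZ   [Z -> c]
xfcZZZ => xfcxZZ   [Z -> x]
xfcxZZ => xfcxxZ   [Z -> x]
xfcxxZ => xfcxxYg   [Z -> Y g]
xfcxxYg => xfcxxSZg   [Y -> S Z]
xfcxxSZg => xfcxxxZg   [S -> x]
xfcxxxZg => xfcxxxxg   [Z -> x]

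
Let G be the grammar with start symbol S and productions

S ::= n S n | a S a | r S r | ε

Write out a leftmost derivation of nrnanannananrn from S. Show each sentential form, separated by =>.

S => nSn   [S ::= n S n]
nSn => nrSrn   [S ::= r S r]
nrSrn => nrnSnrn   [S ::= n S n]
nrnSnrn => nrnaSanrn   [S ::= a S a]
nrnaSanrn => nrnanSnanrn   [S ::= n S n]
nrnanSnanrn => nrnanaSananrn   [S ::= a S a]
nrnanaSananrn => nrnananSnananrn   [S ::= n S n]
nrnananSnananrn => nrnanannananrn   [S ::= ε]

S => nSn => nrSrn => nrnSnrn => nrnaSanrn => nrnanSnanrn => nrnanaSananrn => nrnananSnananrn => nrnanannananrn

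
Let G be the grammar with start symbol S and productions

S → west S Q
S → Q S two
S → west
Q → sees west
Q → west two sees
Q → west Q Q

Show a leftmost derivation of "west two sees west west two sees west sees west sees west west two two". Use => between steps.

S => Q S two => west two sees S two => west two sees Q S two two => west two sees west Q Q S two two => west two sees west west two sees Q S two two => west two sees west west two sees west Q Q S two two => west two sees west west two sees west sees west Q S two two => west two sees west west two sees west sees west sees west S two two => west two sees west west two sees west sees west sees west west two two

S => Q S two   [S → Q S two]
Q S two => west two sees S two   [Q → west two sees]
west two sees S two => west two sees Q S two two   [S → Q S two]
west two sees Q S two two => west two sees west Q Q S two two   [Q → west Q Q]
west two sees west Q Q S two two => west two sees west west two sees Q S two two   [Q → west two sees]
west two sees west west two sees Q S two two => west two sees west west two sees west Q Q S two two   [Q → west Q Q]
west two sees west west two sees west Q Q S two two => west two sees west west two sees west sees west Q S two two   [Q → sees west]
west two sees west west two sees west sees west Q S two two => west two sees west west two sees west sees west sees west S two two   [Q → sees west]
west two sees west west two sees west sees west sees west S two two => west two sees west west two sees west sees west sees west west two two   [S → west]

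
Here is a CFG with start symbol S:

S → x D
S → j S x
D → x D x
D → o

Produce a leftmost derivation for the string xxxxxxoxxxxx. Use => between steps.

S => xD => xxDx => xxxDxx => xxxxDxxx => xxxxxDxxxx => xxxxxxDxxxxx => xxxxxxoxxxxx

S => xD   [S → x D]
xD => xxDx   [D → x D x]
xxDx => xxxDxx   [D → x D x]
xxxDxx => xxxxDxxx   [D → x D x]
xxxxDxxx => xxxxxDxxxx   [D → x D x]
xxxxxDxxxx => xxxxxxDxxxxx   [D → x D x]
xxxxxxDxxxxx => xxxxxxoxxxxx   [D → o]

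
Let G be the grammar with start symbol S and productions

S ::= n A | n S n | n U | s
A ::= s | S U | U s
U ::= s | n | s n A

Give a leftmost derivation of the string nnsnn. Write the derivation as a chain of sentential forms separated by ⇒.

S ⇒ nA   [S ::= n A]
nA ⇒ nSU   [A ::= S U]
nSU ⇒ nnSnU   [S ::= n S n]
nnSnU ⇒ nnsnU   [S ::= s]
nnsnU ⇒ nnsnn   [U ::= n]

S ⇒ nA ⇒ nSU ⇒ nnSnU ⇒ nnsnU ⇒ nnsnn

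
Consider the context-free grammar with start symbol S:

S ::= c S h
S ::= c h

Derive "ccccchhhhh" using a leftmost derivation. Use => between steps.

S => cSh   [S ::= c S h]
cSh => ccShh   [S ::= c S h]
ccShh => cccShhh   [S ::= c S h]
cccShhh => ccccShhhh   [S ::= c S h]
ccccShhhh => ccccchhhhh   [S ::= c h]

S => cSh => ccShh => cccShhh => ccccShhhh => ccccchhhhh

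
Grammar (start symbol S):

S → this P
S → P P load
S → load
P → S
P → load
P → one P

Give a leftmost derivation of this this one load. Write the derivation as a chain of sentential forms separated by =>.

S => this P => this S => this this P => this this one P => this this one S => this this one load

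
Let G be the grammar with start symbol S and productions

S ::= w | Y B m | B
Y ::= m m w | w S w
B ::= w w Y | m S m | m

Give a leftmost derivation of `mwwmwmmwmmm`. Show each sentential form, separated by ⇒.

S ⇒ B   [S ::= B]
B ⇒ mSm   [B ::= m S m]
mSm ⇒ mYBmm   [S ::= Y B m]
mYBmm ⇒ mwSwBmm   [Y ::= w S w]
mwSwBmm ⇒ mwYBmwBmm   [S ::= Y B m]
mwYBmwBmm ⇒ mwwSwBmwBmm   [Y ::= w S w]
mwwSwBmwBmm ⇒ mwwBwBmwBmm   [S ::= B]
mwwBwBmwBmm ⇒ mwwmwBmwBmm   [B ::= m]
mwwmwBmwBmm ⇒ mwwmwmmwBmm   [B ::= m]
mwwmwmmwBmm ⇒ mwwmwmmwmmm   [B ::= m]

S ⇒ B ⇒ mSm ⇒ mYBmm ⇒ mwSwBmm ⇒ mwYBmwBmm ⇒ mwwSwBmwBmm ⇒ mwwBwBmwBmm ⇒ mwwmwBmwBmm ⇒ mwwmwmmwBmm ⇒ mwwmwmmwmmm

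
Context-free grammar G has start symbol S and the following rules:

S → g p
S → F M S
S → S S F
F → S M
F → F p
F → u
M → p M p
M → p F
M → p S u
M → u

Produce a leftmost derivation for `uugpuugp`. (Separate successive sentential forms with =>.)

S=>FMS=>SMMS=>FMSMMS=>uMSMMS=>uuSMMS=>uugpMMS=>uugpuMS=>uugpuuS=>uugpuugp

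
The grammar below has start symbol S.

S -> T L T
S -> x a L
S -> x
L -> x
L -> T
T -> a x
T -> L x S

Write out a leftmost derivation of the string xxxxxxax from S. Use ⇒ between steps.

S ⇒ TLT ⇒ LxSLT ⇒ TxSLT ⇒ LxSxSLT ⇒ xxSxSLT ⇒ xxxxSLT ⇒ xxxxxLT ⇒ xxxxxxT ⇒ xxxxxxax

S ⇒ TLT   [S -> T L T]
TLT ⇒ LxSLT   [T -> L x S]
LxSLT ⇒ TxSLT   [L -> T]
TxSLT ⇒ LxSxSLT   [T -> L x S]
LxSxSLT ⇒ xxSxSLT   [L -> x]
xxSxSLT ⇒ xxxxSLT   [S -> x]
xxxxSLT ⇒ xxxxxLT   [S -> x]
xxxxxLT ⇒ xxxxxxT   [L -> x]
xxxxxxT ⇒ xxxxxxax   [T -> a x]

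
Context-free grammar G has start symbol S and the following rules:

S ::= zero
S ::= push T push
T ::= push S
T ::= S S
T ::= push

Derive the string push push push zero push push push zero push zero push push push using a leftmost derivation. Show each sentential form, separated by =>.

S => push T push   [S ::= push T push]
push T push => push push S push   [T ::= push S]
push push S push => push push push T push push   [S ::= push T push]
push push push T push push => push push push S S push push   [T ::= S S]
push push push S S push push => push push push zero S push push   [S ::= zero]
push push push zero S push push => push push push zero push T push push push   [S ::= push T push]
push push push zero push T push push push => push push push zero push S S push push push   [T ::= S S]
push push push zero push S S push push push => push push push zero push push T push S push push push   [S ::= push T push]
push push push zero push push T push S push push push => push push push zero push push push S push S push push push   [T ::= push S]
push push push zero push push push S push S push push push => push push push zero push push push zero push S push push push   [S ::= zero]
push push push zero push push push zero push S push push push => push push push zero push push push zero push zero push push push   [S ::= zero]

S => push T push => push push S push => push push push T push push => push push push S S push push => push push push zero S push push => push push push zero push T push push push => push push push zero push S S push push push => push push push zero push push T push S push push push => push push push zero push push push S push S push push push => push push push zero push push push zero push S push push push => push push push zero push push push zero push zero push push push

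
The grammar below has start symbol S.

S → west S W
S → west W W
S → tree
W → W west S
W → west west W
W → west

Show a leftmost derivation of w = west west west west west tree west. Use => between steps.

S => west W W => west west west W W => west west west W west S W => west west west west west S W => west west west west west tree W => west west west west west tree west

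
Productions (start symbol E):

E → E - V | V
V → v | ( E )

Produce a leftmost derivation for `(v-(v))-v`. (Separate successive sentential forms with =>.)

E=>E-V=>V-V=>(E)-V=>(E-V)-V=>(V-V)-V=>(v-V)-V=>(v-(E))-V=>(v-(V))-V=>(v-(v))-V=>(v-(v))-v

E => E-V   [E → E - V]
E-V => V-V   [E → V]
V-V => (E)-V   [V → ( E )]
(E)-V => (E-V)-V   [E → E - V]
(E-V)-V => (V-V)-V   [E → V]
(V-V)-V => (v-V)-V   [V → v]
(v-V)-V => (v-(E))-V   [V → ( E )]
(v-(E))-V => (v-(V))-V   [E → V]
(v-(V))-V => (v-(v))-V   [V → v]
(v-(v))-V => (v-(v))-v   [V → v]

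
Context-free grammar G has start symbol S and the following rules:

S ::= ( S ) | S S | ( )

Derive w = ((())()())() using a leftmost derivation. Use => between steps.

S => SS => (S)S => (SS)S => ((S)S)S => ((())S)S => ((())SS)S => ((())()S)S => ((())()())S => ((())()())()

S => SS   [S ::= S S]
SS => (S)S   [S ::= ( S )]
(S)S => (SS)S   [S ::= S S]
(SS)S => ((S)S)S   [S ::= ( S )]
((S)S)S => ((())S)S   [S ::= ( )]
((())S)S => ((())SS)S   [S ::= S S]
((())SS)S => ((())()S)S   [S ::= ( )]
((())()S)S => ((())()())S   [S ::= ( )]
((())()())S => ((())()())()   [S ::= ( )]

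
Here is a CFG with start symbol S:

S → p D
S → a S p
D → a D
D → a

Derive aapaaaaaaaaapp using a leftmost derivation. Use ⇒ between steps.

S ⇒ aSp   [S → a S p]
aSp ⇒ aaSpp   [S → a S p]
aaSpp ⇒ aapDpp   [S → p D]
aapDpp ⇒ aapaDpp   [D → a D]
aapaDpp ⇒ aapaaDpp   [D → a D]
aapaaDpp ⇒ aapaaaDpp   [D → a D]
aapaaaDpp ⇒ aapaaaaDpp   [D → a D]
aapaaaaDpp ⇒ aapaaaaaDpp   [D → a D]
aapaaaaaDpp ⇒ aapaaaaaaDpp   [D → a D]
aapaaaaaaDpp ⇒ aapaaaaaaaDpp   [D → a D]
aapaaaaaaaDpp ⇒ aapaaaaaaaaDpp   [D → a D]
aapaaaaaaaaDpp ⇒ aapaaaaaaaaapp   [D → a]

S⇒aSp⇒aaSpp⇒aapDpp⇒aapaDpp⇒aapaaDpp⇒aapaaaDpp⇒aapaaaaDpp⇒aapaaaaaDpp⇒aapaaaaaaDpp⇒aapaaaaaaaDpp⇒aapaaaaaaaaDpp⇒aapaaaaaaaaapp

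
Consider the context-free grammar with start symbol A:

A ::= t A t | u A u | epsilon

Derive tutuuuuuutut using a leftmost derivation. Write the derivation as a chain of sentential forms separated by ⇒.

A ⇒ tAt   [A ::= t A t]
tAt ⇒ tuAut   [A ::= u A u]
tuAut ⇒ tutAtut   [A ::= t A t]
tutAtut ⇒ tutuAutut   [A ::= u A u]
tutuAutut ⇒ tutuuAuutut   [A ::= u A u]
tutuuAuutut ⇒ tutuuuAuuutut   [A ::= u A u]
tutuuuAuuutut ⇒ tutuuuuuutut   [A ::= epsilon]

A ⇒ tAt ⇒ tuAut ⇒ tutAtut ⇒ tutuAutut ⇒ tutuuAuutut ⇒ tutuuuAuuutut ⇒ tutuuuuuutut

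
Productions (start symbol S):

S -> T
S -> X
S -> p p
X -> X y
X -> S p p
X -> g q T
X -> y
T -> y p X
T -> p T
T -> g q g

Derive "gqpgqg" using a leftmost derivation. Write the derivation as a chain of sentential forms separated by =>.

S => X   [S -> X]
X => gqT   [X -> g q T]
gqT => gqpT   [T -> p T]
gqpT => gqpgqg   [T -> g q g]

S=>X=>gqT=>gqpT=>gqpgqg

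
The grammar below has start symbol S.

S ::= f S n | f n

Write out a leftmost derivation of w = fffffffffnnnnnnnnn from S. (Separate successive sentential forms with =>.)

S => fSn   [S ::= f S n]
fSn => ffSnn   [S ::= f S n]
ffSnn => fffSnnn   [S ::= f S n]
fffSnnn => ffffSnnnn   [S ::= f S n]
ffffSnnnn => fffffSnnnnn   [S ::= f S n]
fffffSnnnnn => ffffffSnnnnnn   [S ::= f S n]
ffffffSnnnnnn => fffffffSnnnnnnn   [S ::= f S n]
fffffffSnnnnnnn => ffffffffSnnnnnnnn   [S ::= f S n]
ffffffffSnnnnnnnn => fffffffffnnnnnnnnn   [S ::= f n]

S => fSn => ffSnn => fffSnnn => ffffSnnnn => fffffSnnnnn => ffffffSnnnnnn => fffffffSnnnnnnn => ffffffffSnnnnnnnn => fffffffffnnnnnnnnn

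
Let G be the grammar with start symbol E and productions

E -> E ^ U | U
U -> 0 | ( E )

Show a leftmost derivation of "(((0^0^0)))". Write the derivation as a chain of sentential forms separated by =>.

E=>U=>(E)=>(U)=>((E))=>((U))=>(((E)))=>(((E^U)))=>(((E^U^U)))=>(((U^U^U)))=>(((0^U^U)))=>(((0^0^U)))=>(((0^0^0)))

E => U   [E -> U]
U => (E)   [U -> ( E )]
(E) => (U)   [E -> U]
(U) => ((E))   [U -> ( E )]
((E)) => ((U))   [E -> U]
((U)) => (((E)))   [U -> ( E )]
(((E))) => (((E^U)))   [E -> E ^ U]
(((E^U))) => (((E^U^U)))   [E -> E ^ U]
(((E^U^U))) => (((U^U^U)))   [E -> U]
(((U^U^U))) => (((0^U^U)))   [U -> 0]
(((0^U^U))) => (((0^0^U)))   [U -> 0]
(((0^0^U))) => (((0^0^0)))   [U -> 0]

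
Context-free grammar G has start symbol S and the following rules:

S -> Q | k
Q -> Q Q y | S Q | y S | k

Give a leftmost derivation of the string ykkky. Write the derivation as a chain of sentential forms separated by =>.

S => Q => QQy => ySQy => yQQy => ySQQy => yQQQy => ykQQy => ykkQy => ykkky

S => Q   [S -> Q]
Q => QQy   [Q -> Q Q y]
QQy => ySQy   [Q -> y S]
ySQy => yQQy   [S -> Q]
yQQy => ySQQy   [Q -> S Q]
ySQQy => yQQQy   [S -> Q]
yQQQy => ykQQy   [Q -> k]
ykQQy => ykkQy   [Q -> k]
ykkQy => ykkky   [Q -> k]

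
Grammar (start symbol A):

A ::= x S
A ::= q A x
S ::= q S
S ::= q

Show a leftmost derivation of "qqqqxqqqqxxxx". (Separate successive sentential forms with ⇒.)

A⇒qAx⇒qqAxx⇒qqqAxxx⇒qqqqAxxxx⇒qqqqxSxxxx⇒qqqqxqSxxxx⇒qqqqxqqSxxxx⇒qqqqxqqqSxxxx⇒qqqqxqqqqxxxx

A ⇒ qAx   [A ::= q A x]
qAx ⇒ qqAxx   [A ::= q A x]
qqAxx ⇒ qqqAxxx   [A ::= q A x]
qqqAxxx ⇒ qqqqAxxxx   [A ::= q A x]
qqqqAxxxx ⇒ qqqqxSxxxx   [A ::= x S]
qqqqxSxxxx ⇒ qqqqxqSxxxx   [S ::= q S]
qqqqxqSxxxx ⇒ qqqqxqqSxxxx   [S ::= q S]
qqqqxqqSxxxx ⇒ qqqqxqqqSxxxx   [S ::= q S]
qqqqxqqqSxxxx ⇒ qqqqxqqqqxxxx   [S ::= q]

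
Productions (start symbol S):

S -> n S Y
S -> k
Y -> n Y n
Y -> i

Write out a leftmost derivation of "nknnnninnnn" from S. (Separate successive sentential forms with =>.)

S => nSY   [S -> n S Y]
nSY => nkY   [S -> k]
nkY => nknYn   [Y -> n Y n]
nknYn => nknnYnn   [Y -> n Y n]
nknnYnn => nknnnYnnn   [Y -> n Y n]
nknnnYnnn => nknnnnYnnnn   [Y -> n Y n]
nknnnnYnnnn => nknnnninnnn   [Y -> i]

S => nSY => nkY => nknYn => nknnYnn => nknnnYnnn => nknnnnYnnnn => nknnnninnnn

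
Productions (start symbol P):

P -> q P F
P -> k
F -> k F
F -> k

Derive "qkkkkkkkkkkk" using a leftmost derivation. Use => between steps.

P => qPF => qkF => qkkF => qkkkF => qkkkkF => qkkkkkF => qkkkkkkF => qkkkkkkkF => qkkkkkkkkF => qkkkkkkkkkF => qkkkkkkkkkkF => qkkkkkkkkkkk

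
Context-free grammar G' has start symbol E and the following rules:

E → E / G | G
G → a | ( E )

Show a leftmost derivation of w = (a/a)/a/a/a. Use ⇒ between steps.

E ⇒ E/G ⇒ E/G/G ⇒ E/G/G/G ⇒ G/G/G/G ⇒ (E)/G/G/G ⇒ (E/G)/G/G/G ⇒ (G/G)/G/G/G ⇒ (a/G)/G/G/G ⇒ (a/a)/G/G/G ⇒ (a/a)/a/G/G ⇒ (a/a)/a/a/G ⇒ (a/a)/a/a/a

E ⇒ E/G   [E → E / G]
E/G ⇒ E/G/G   [E → E / G]
E/G/G ⇒ E/G/G/G   [E → E / G]
E/G/G/G ⇒ G/G/G/G   [E → G]
G/G/G/G ⇒ (E)/G/G/G   [G → ( E )]
(E)/G/G/G ⇒ (E/G)/G/G/G   [E → E / G]
(E/G)/G/G/G ⇒ (G/G)/G/G/G   [E → G]
(G/G)/G/G/G ⇒ (a/G)/G/G/G   [G → a]
(a/G)/G/G/G ⇒ (a/a)/G/G/G   [G → a]
(a/a)/G/G/G ⇒ (a/a)/a/G/G   [G → a]
(a/a)/a/G/G ⇒ (a/a)/a/a/G   [G → a]
(a/a)/a/a/G ⇒ (a/a)/a/a/a   [G → a]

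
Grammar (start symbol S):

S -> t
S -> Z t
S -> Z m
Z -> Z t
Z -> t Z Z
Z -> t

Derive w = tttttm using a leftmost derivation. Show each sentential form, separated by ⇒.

S ⇒ Zm   [S -> Z m]
Zm ⇒ tZZm   [Z -> t Z Z]
tZZm ⇒ tZtZm   [Z -> Z t]
tZtZm ⇒ tttZm   [Z -> t]
tttZm ⇒ tttZtm   [Z -> Z t]
tttZtm ⇒ tttttm   [Z -> t]

S ⇒ Zm ⇒ tZZm ⇒ tZtZm ⇒ tttZm ⇒ tttZtm ⇒ tttttm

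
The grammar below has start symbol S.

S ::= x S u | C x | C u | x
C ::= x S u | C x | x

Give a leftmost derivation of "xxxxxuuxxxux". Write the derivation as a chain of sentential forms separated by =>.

S => Cx => xSux => xCxux => xCxxux => xCxxxux => xxSuxxxux => xxCuuxxxux => xxCxuuxxxux => xxCxxuuxxxux => xxxxxuuxxxux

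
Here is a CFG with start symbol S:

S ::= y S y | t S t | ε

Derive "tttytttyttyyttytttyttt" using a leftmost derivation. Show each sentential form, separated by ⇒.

S ⇒ tSt ⇒ ttStt ⇒ tttSttt ⇒ tttySyttt ⇒ tttytStyttt ⇒ tttyttSttyttt ⇒ tttytttStttyttt ⇒ tttytttySytttyttt ⇒ tttytttytStytttyttt ⇒ tttytttyttSttytttyttt ⇒ tttytttyttySyttytttyttt ⇒ tttytttyttyyttytttyttt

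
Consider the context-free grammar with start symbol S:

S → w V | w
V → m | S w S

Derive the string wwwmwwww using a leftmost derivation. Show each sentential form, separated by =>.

S => wV => wSwS => wwVwS => wwSwSwS => wwwVwSwS => wwwmwSwS => wwwmwwwS => wwwmwwww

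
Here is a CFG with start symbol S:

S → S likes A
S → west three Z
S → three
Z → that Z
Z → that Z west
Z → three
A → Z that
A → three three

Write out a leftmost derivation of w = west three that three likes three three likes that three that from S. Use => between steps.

S => S likes A   [S → S likes A]
S likes A => S likes A likes A   [S → S likes A]
S likes A likes A => west three Z likes A likes A   [S → west three Z]
west three Z likes A likes A => west three that Z likes A likes A   [Z → that Z]
west three that Z likes A likes A => west three that three likes A likes A   [Z → three]
west three that three likes A likes A => west three that three likes three three likes A   [A → three three]
west three that three likes three three likes A => west three that three likes three three likes Z that   [A → Z that]
west three that three likes three three likes Z that => west three that three likes three three likes that Z that   [Z → that Z]
west three that three likes three three likes that Z that => west three that three likes three three likes that three that   [Z → three]

S => S likes A => S likes A likes A => west three Z likes A likes A => west three that Z likes A likes A => west three that three likes A likes A => west three that three likes three three likes A => west three that three likes three three likes Z that => west three that three likes three three likes that Z that => west three that three likes three three likes that three that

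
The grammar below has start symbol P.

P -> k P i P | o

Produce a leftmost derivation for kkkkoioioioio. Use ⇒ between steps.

P ⇒ kPiP ⇒ kkPiPiP ⇒ kkkPiPiPiP ⇒ kkkkPiPiPiPiP ⇒ kkkkoiPiPiPiP ⇒ kkkkoioiPiPiP ⇒ kkkkoioioiPiP ⇒ kkkkoioioioiP ⇒ kkkkoioioioio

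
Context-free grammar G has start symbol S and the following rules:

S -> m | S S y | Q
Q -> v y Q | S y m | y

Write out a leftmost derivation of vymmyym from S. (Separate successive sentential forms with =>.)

S => Q => vyQ => vySym => vySSyym => vymSyym => vymmyym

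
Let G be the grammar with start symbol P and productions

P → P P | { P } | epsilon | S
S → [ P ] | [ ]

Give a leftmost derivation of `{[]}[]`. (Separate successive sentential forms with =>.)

P=>PP=>{P}P=>{S}P=>{[]}P=>{[]}S=>{[]}[P]=>{[]}[]

P => PP   [P → P P]
PP => {P}P   [P → { P }]
{P}P => {S}P   [P → S]
{S}P => {[]}P   [S → [ ]]
{[]}P => {[]}S   [P → S]
{[]}S => {[]}[P]   [S → [ P ]]
{[]}[P] => {[]}[]   [P → epsilon]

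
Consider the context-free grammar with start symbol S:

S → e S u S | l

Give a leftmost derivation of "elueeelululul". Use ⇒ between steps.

S⇒eSuS⇒eluS⇒elueSuS⇒elueeSuSuS⇒elueeeSuSuSuS⇒elueeeluSuSuS⇒elueeeluluSuS⇒elueeelululuS⇒elueeelululul

S ⇒ eSuS   [S → e S u S]
eSuS ⇒ eluS   [S → l]
eluS ⇒ elueSuS   [S → e S u S]
elueSuS ⇒ elueeSuSuS   [S → e S u S]
elueeSuSuS ⇒ elueeeSuSuSuS   [S → e S u S]
elueeeSuSuSuS ⇒ elueeeluSuSuS   [S → l]
elueeeluSuSuS ⇒ elueeeluluSuS   [S → l]
elueeeluluSuS ⇒ elueeelululuS   [S → l]
elueeelululuS ⇒ elueeelululul   [S → l]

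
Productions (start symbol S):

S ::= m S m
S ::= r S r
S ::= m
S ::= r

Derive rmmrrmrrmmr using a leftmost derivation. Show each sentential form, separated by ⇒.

S ⇒ rSr   [S ::= r S r]
rSr ⇒ rmSmr   [S ::= m S m]
rmSmr ⇒ rmmSmmr   [S ::= m S m]
rmmSmmr ⇒ rmmrSrmmr   [S ::= r S r]
rmmrSrmmr ⇒ rmmrrSrrmmr   [S ::= r S r]
rmmrrSrrmmr ⇒ rmmrrmrrmmr   [S ::= m]

S⇒rSr⇒rmSmr⇒rmmSmmr⇒rmmrSrmmr⇒rmmrrSrrmmr⇒rmmrrmrrmmr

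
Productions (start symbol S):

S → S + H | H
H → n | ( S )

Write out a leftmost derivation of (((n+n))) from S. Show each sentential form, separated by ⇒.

S ⇒ H   [S → H]
H ⇒ (S)   [H → ( S )]
(S) ⇒ (H)   [S → H]
(H) ⇒ ((S))   [H → ( S )]
((S)) ⇒ ((H))   [S → H]
((H)) ⇒ (((S)))   [H → ( S )]
(((S))) ⇒ (((S+H)))   [S → S + H]
(((S+H))) ⇒ (((H+H)))   [S → H]
(((H+H))) ⇒ (((n+H)))   [H → n]
(((n+H))) ⇒ (((n+n)))   [H → n]

S ⇒ H ⇒ (S) ⇒ (H) ⇒ ((S)) ⇒ ((H)) ⇒ (((S))) ⇒ (((S+H))) ⇒ (((H+H))) ⇒ (((n+H))) ⇒ (((n+n)))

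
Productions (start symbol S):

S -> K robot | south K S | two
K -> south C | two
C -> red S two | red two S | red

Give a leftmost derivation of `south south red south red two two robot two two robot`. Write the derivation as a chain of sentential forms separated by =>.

S => south K S   [S -> south K S]
south K S => south south C S   [K -> south C]
south south C S => south south red S two S   [C -> red S two]
south south red S two S => south south red K robot two S   [S -> K robot]
south south red K robot two S => south south red south C robot two S   [K -> south C]
south south red south C robot two S => south south red south red two S robot two S   [C -> red two S]
south south red south red two S robot two S => south south red south red two two robot two S   [S -> two]
south south red south red two two robot two S => south south red south red two two robot two K robot   [S -> K robot]
south south red south red two two robot two K robot => south south red south red two two robot two two robot   [K -> two]

S => south K S => south south C S => south south red S two S => south south red K robot two S => south south red south C robot two S => south south red south red two S robot two S => south south red south red two two robot two S => south south red south red two two robot two K robot => south south red south red two two robot two two robot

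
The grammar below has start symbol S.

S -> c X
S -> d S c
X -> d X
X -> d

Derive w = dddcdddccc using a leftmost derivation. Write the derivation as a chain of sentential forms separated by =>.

S => dSc   [S -> d S c]
dSc => ddScc   [S -> d S c]
ddScc => dddSccc   [S -> d S c]
dddSccc => dddcXccc   [S -> c X]
dddcXccc => dddcdXccc   [X -> d X]
dddcdXccc => dddcddXccc   [X -> d X]
dddcddXccc => dddcdddccc   [X -> d]

S=>dSc=>ddScc=>dddSccc=>dddcXccc=>dddcdXccc=>dddcddXccc=>dddcdddccc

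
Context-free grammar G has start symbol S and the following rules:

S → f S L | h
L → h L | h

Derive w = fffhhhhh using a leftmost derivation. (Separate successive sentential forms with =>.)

S => fSL => ffSLL => fffSLLL => fffhLLL => fffhhLL => fffhhhLL => fffhhhhL => fffhhhhh

S => fSL   [S → f S L]
fSL => ffSLL   [S → f S L]
ffSLL => fffSLLL   [S → f S L]
fffSLLL => fffhLLL   [S → h]
fffhLLL => fffhhLL   [L → h]
fffhhLL => fffhhhLL   [L → h L]
fffhhhLL => fffhhhhL   [L → h]
fffhhhhL => fffhhhhh   [L → h]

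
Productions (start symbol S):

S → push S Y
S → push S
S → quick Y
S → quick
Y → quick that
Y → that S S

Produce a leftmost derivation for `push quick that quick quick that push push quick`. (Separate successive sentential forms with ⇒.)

S ⇒ push S ⇒ push quick Y ⇒ push quick that S S ⇒ push quick that quick Y S ⇒ push quick that quick quick that S ⇒ push quick that quick quick that push S ⇒ push quick that quick quick that push push S ⇒ push quick that quick quick that push push quick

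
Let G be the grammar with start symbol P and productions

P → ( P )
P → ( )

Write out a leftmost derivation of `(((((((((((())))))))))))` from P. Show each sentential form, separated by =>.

P => (P) => ((P)) => (((P))) => ((((P)))) => (((((P))))) => ((((((P)))))) => (((((((P))))))) => ((((((((P)))))))) => (((((((((P))))))))) => ((((((((((P)))))))))) => (((((((((((P))))))))))) => (((((((((((())))))))))))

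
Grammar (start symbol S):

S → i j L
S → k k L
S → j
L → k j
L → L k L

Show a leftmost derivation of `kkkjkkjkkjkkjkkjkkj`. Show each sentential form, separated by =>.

S => kkL => kkLkL => kkLkLkL => kkkjkLkL => kkkjkLkLkL => kkkjkLkLkLkL => kkkjkLkLkLkLkL => kkkjkkjkLkLkLkL => kkkjkkjkkjkLkLkL => kkkjkkjkkjkkjkLkL => kkkjkkjkkjkkjkkjkL => kkkjkkjkkjkkjkkjkkj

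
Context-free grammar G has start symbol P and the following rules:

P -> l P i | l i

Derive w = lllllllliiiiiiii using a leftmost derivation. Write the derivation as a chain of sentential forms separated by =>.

P => lPi => llPii => lllPiii => llllPiiii => lllllPiiiii => llllllPiiiiii => lllllllPiiiiiii => lllllllliiiiiiii

P => lPi   [P -> l P i]
lPi => llPii   [P -> l P i]
llPii => lllPiii   [P -> l P i]
lllPiii => llllPiiii   [P -> l P i]
llllPiiii => lllllPiiiii   [P -> l P i]
lllllPiiiii => llllllPiiiiii   [P -> l P i]
llllllPiiiiii => lllllllPiiiiiii   [P -> l P i]
lllllllPiiiiiii => lllllllliiiiiiii   [P -> l i]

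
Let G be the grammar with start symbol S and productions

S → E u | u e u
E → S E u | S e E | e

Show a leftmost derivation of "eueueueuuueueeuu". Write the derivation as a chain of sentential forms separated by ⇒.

S ⇒ Eu ⇒ SeEu ⇒ EueEu ⇒ eueEu ⇒ eueSEuu ⇒ eueEuEuu ⇒ eueSEuuEuu ⇒ eueueuEuuEuu ⇒ eueueueuuEuu ⇒ eueueueuuSeEuu ⇒ eueueueuuueueEuu ⇒ eueueueuuueueeuu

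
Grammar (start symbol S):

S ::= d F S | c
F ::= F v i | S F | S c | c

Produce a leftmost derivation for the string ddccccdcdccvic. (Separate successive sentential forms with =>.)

S=>dFS=>dScS=>ddFScS=>ddScScS=>ddccScS=>ddccccS=>ddccccdFS=>ddccccdcS=>ddccccdcdFS=>ddccccdcdSFS=>ddccccdcdcFS=>ddccccdcdcFviS=>ddccccdcdccviS=>ddccccdcdccvic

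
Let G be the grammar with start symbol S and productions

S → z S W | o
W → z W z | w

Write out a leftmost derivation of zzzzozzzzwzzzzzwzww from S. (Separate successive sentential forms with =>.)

S=>zSW=>zzSWW=>zzzSWWW=>zzzzSWWWW=>zzzzoWWWW=>zzzzozWzWWW=>zzzzozzWzzWWW=>zzzzozzzWzzzWWW=>zzzzozzzzWzzzzWWW=>zzzzozzzzwzzzzWWW=>zzzzozzzzwzzzzzWzWW=>zzzzozzzzwzzzzzwzWW=>zzzzozzzzwzzzzzwzwW=>zzzzozzzzwzzzzzwzww

S => zSW   [S → z S W]
zSW => zzSWW   [S → z S W]
zzSWW => zzzSWWW   [S → z S W]
zzzSWWW => zzzzSWWWW   [S → z S W]
zzzzSWWWW => zzzzoWWWW   [S → o]
zzzzoWWWW => zzzzozWzWWW   [W → z W z]
zzzzozWzWWW => zzzzozzWzzWWW   [W → z W z]
zzzzozzWzzWWW => zzzzozzzWzzzWWW   [W → z W z]
zzzzozzzWzzzWWW => zzzzozzzzWzzzzWWW   [W → z W z]
zzzzozzzzWzzzzWWW => zzzzozzzzwzzzzWWW   [W → w]
zzzzozzzzwzzzzWWW => zzzzozzzzwzzzzzWzWW   [W → z W z]
zzzzozzzzwzzzzzWzWW => zzzzozzzzwzzzzzwzWW   [W → w]
zzzzozzzzwzzzzzwzWW => zzzzozzzzwzzzzzwzwW   [W → w]
zzzzozzzzwzzzzzwzwW => zzzzozzzzwzzzzzwzww   [W → w]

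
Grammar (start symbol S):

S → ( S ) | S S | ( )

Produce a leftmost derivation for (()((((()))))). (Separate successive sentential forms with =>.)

S => (S)   [S → ( S )]
(S) => (SS)   [S → S S]
(SS) => (()S)   [S → ( )]
(()S) => (()(S))   [S → ( S )]
(()(S)) => (()((S)))   [S → ( S )]
(()((S))) => (()(((S))))   [S → ( S )]
(()(((S)))) => (()((((S)))))   [S → ( S )]
(()((((S))))) => (()((((())))))   [S → ( )]

S => (S) => (SS) => (()S) => (()(S)) => (()((S))) => (()(((S)))) => (()((((S))))) => (()((((())))))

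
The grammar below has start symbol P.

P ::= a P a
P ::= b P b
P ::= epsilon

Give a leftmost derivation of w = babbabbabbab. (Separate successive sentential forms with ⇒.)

P ⇒ bPb   [P ::= b P b]
bPb ⇒ baPab   [P ::= a P a]
baPab ⇒ babPbab   [P ::= b P b]
babPbab ⇒ babbPbbab   [P ::= b P b]
babbPbbab ⇒ babbaPabbab   [P ::= a P a]
babbaPabbab ⇒ babbabPbabbab   [P ::= b P b]
babbabPbabbab ⇒ babbabbabbab   [P ::= epsilon]

P ⇒ bPb ⇒ baPab ⇒ babPbab ⇒ babbPbbab ⇒ babbaPabbab ⇒ babbabPbabbab ⇒ babbabbabbab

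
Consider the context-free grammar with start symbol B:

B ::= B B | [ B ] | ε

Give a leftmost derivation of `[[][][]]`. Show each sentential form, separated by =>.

B=>[B]=>[BB]=>[[B]B]=>[[]B]=>[[]BB]=>[[][B]B]=>[[][]B]=>[[][][B]]=>[[][][]]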